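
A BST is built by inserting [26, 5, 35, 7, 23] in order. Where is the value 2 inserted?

Starting tree (level order): [26, 5, 35, None, 7, None, None, None, 23]
Insertion path: 26 -> 5
Result: insert 2 as left child of 5
Final tree (level order): [26, 5, 35, 2, 7, None, None, None, None, None, 23]


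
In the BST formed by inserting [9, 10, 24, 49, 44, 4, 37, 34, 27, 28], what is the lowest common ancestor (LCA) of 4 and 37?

Tree insertion order: [9, 10, 24, 49, 44, 4, 37, 34, 27, 28]
Tree (level-order array): [9, 4, 10, None, None, None, 24, None, 49, 44, None, 37, None, 34, None, 27, None, None, 28]
In a BST, the LCA of p=4, q=37 is the first node v on the
root-to-leaf path with p <= v <= q (go left if both < v, right if both > v).
Walk from root:
  at 9: 4 <= 9 <= 37, this is the LCA
LCA = 9


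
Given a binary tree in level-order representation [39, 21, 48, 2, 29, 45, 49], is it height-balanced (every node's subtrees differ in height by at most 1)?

Tree (level-order array): [39, 21, 48, 2, 29, 45, 49]
Definition: a tree is height-balanced if, at every node, |h(left) - h(right)| <= 1 (empty subtree has height -1).
Bottom-up per-node check:
  node 2: h_left=-1, h_right=-1, diff=0 [OK], height=0
  node 29: h_left=-1, h_right=-1, diff=0 [OK], height=0
  node 21: h_left=0, h_right=0, diff=0 [OK], height=1
  node 45: h_left=-1, h_right=-1, diff=0 [OK], height=0
  node 49: h_left=-1, h_right=-1, diff=0 [OK], height=0
  node 48: h_left=0, h_right=0, diff=0 [OK], height=1
  node 39: h_left=1, h_right=1, diff=0 [OK], height=2
All nodes satisfy the balance condition.
Result: Balanced


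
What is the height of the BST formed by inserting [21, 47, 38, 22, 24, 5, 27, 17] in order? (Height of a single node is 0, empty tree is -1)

Insertion order: [21, 47, 38, 22, 24, 5, 27, 17]
Tree (level-order array): [21, 5, 47, None, 17, 38, None, None, None, 22, None, None, 24, None, 27]
Compute height bottom-up (empty subtree = -1):
  height(17) = 1 + max(-1, -1) = 0
  height(5) = 1 + max(-1, 0) = 1
  height(27) = 1 + max(-1, -1) = 0
  height(24) = 1 + max(-1, 0) = 1
  height(22) = 1 + max(-1, 1) = 2
  height(38) = 1 + max(2, -1) = 3
  height(47) = 1 + max(3, -1) = 4
  height(21) = 1 + max(1, 4) = 5
Height = 5


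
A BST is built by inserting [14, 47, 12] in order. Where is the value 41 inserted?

Starting tree (level order): [14, 12, 47]
Insertion path: 14 -> 47
Result: insert 41 as left child of 47
Final tree (level order): [14, 12, 47, None, None, 41]


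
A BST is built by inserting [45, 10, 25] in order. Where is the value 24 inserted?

Starting tree (level order): [45, 10, None, None, 25]
Insertion path: 45 -> 10 -> 25
Result: insert 24 as left child of 25
Final tree (level order): [45, 10, None, None, 25, 24]


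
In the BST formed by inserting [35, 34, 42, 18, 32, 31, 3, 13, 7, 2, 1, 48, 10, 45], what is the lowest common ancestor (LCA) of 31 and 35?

Tree insertion order: [35, 34, 42, 18, 32, 31, 3, 13, 7, 2, 1, 48, 10, 45]
Tree (level-order array): [35, 34, 42, 18, None, None, 48, 3, 32, 45, None, 2, 13, 31, None, None, None, 1, None, 7, None, None, None, None, None, None, 10]
In a BST, the LCA of p=31, q=35 is the first node v on the
root-to-leaf path with p <= v <= q (go left if both < v, right if both > v).
Walk from root:
  at 35: 31 <= 35 <= 35, this is the LCA
LCA = 35


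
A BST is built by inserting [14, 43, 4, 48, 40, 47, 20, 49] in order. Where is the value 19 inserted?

Starting tree (level order): [14, 4, 43, None, None, 40, 48, 20, None, 47, 49]
Insertion path: 14 -> 43 -> 40 -> 20
Result: insert 19 as left child of 20
Final tree (level order): [14, 4, 43, None, None, 40, 48, 20, None, 47, 49, 19]


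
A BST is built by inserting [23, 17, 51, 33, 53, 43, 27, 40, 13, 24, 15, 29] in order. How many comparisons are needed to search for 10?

Search path for 10: 23 -> 17 -> 13
Found: False
Comparisons: 3


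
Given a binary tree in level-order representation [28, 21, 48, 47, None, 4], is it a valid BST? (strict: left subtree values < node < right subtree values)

Level-order array: [28, 21, 48, 47, None, 4]
Validate using subtree bounds (lo, hi): at each node, require lo < value < hi,
then recurse left with hi=value and right with lo=value.
Preorder trace (stopping at first violation):
  at node 28 with bounds (-inf, +inf): OK
  at node 21 with bounds (-inf, 28): OK
  at node 47 with bounds (-inf, 21): VIOLATION
Node 47 violates its bound: not (-inf < 47 < 21).
Result: Not a valid BST


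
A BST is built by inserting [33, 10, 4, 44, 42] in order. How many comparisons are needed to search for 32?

Search path for 32: 33 -> 10
Found: False
Comparisons: 2


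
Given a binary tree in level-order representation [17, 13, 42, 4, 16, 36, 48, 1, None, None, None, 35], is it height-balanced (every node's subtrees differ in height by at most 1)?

Tree (level-order array): [17, 13, 42, 4, 16, 36, 48, 1, None, None, None, 35]
Definition: a tree is height-balanced if, at every node, |h(left) - h(right)| <= 1 (empty subtree has height -1).
Bottom-up per-node check:
  node 1: h_left=-1, h_right=-1, diff=0 [OK], height=0
  node 4: h_left=0, h_right=-1, diff=1 [OK], height=1
  node 16: h_left=-1, h_right=-1, diff=0 [OK], height=0
  node 13: h_left=1, h_right=0, diff=1 [OK], height=2
  node 35: h_left=-1, h_right=-1, diff=0 [OK], height=0
  node 36: h_left=0, h_right=-1, diff=1 [OK], height=1
  node 48: h_left=-1, h_right=-1, diff=0 [OK], height=0
  node 42: h_left=1, h_right=0, diff=1 [OK], height=2
  node 17: h_left=2, h_right=2, diff=0 [OK], height=3
All nodes satisfy the balance condition.
Result: Balanced


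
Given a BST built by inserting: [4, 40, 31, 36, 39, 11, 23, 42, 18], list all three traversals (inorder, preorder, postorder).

Tree insertion order: [4, 40, 31, 36, 39, 11, 23, 42, 18]
Tree (level-order array): [4, None, 40, 31, 42, 11, 36, None, None, None, 23, None, 39, 18]
Inorder (L, root, R): [4, 11, 18, 23, 31, 36, 39, 40, 42]
Preorder (root, L, R): [4, 40, 31, 11, 23, 18, 36, 39, 42]
Postorder (L, R, root): [18, 23, 11, 39, 36, 31, 42, 40, 4]


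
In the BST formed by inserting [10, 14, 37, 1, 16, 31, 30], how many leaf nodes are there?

Tree built from: [10, 14, 37, 1, 16, 31, 30]
Tree (level-order array): [10, 1, 14, None, None, None, 37, 16, None, None, 31, 30]
Rule: A leaf has 0 children.
Per-node child counts:
  node 10: 2 child(ren)
  node 1: 0 child(ren)
  node 14: 1 child(ren)
  node 37: 1 child(ren)
  node 16: 1 child(ren)
  node 31: 1 child(ren)
  node 30: 0 child(ren)
Matching nodes: [1, 30]
Count of leaf nodes: 2


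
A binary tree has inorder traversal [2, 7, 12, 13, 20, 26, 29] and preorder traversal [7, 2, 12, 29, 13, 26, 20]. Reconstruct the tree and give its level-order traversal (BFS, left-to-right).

Inorder:  [2, 7, 12, 13, 20, 26, 29]
Preorder: [7, 2, 12, 29, 13, 26, 20]
Algorithm: preorder visits root first, so consume preorder in order;
for each root, split the current inorder slice at that value into
left-subtree inorder and right-subtree inorder, then recurse.
Recursive splits:
  root=7; inorder splits into left=[2], right=[12, 13, 20, 26, 29]
  root=2; inorder splits into left=[], right=[]
  root=12; inorder splits into left=[], right=[13, 20, 26, 29]
  root=29; inorder splits into left=[13, 20, 26], right=[]
  root=13; inorder splits into left=[], right=[20, 26]
  root=26; inorder splits into left=[20], right=[]
  root=20; inorder splits into left=[], right=[]
Reconstructed level-order: [7, 2, 12, 29, 13, 26, 20]


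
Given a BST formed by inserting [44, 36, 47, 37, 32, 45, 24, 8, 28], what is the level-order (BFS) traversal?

Tree insertion order: [44, 36, 47, 37, 32, 45, 24, 8, 28]
Tree (level-order array): [44, 36, 47, 32, 37, 45, None, 24, None, None, None, None, None, 8, 28]
BFS from the root, enqueuing left then right child of each popped node:
  queue [44] -> pop 44, enqueue [36, 47], visited so far: [44]
  queue [36, 47] -> pop 36, enqueue [32, 37], visited so far: [44, 36]
  queue [47, 32, 37] -> pop 47, enqueue [45], visited so far: [44, 36, 47]
  queue [32, 37, 45] -> pop 32, enqueue [24], visited so far: [44, 36, 47, 32]
  queue [37, 45, 24] -> pop 37, enqueue [none], visited so far: [44, 36, 47, 32, 37]
  queue [45, 24] -> pop 45, enqueue [none], visited so far: [44, 36, 47, 32, 37, 45]
  queue [24] -> pop 24, enqueue [8, 28], visited so far: [44, 36, 47, 32, 37, 45, 24]
  queue [8, 28] -> pop 8, enqueue [none], visited so far: [44, 36, 47, 32, 37, 45, 24, 8]
  queue [28] -> pop 28, enqueue [none], visited so far: [44, 36, 47, 32, 37, 45, 24, 8, 28]
Result: [44, 36, 47, 32, 37, 45, 24, 8, 28]


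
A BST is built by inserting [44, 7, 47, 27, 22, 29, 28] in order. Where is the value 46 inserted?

Starting tree (level order): [44, 7, 47, None, 27, None, None, 22, 29, None, None, 28]
Insertion path: 44 -> 47
Result: insert 46 as left child of 47
Final tree (level order): [44, 7, 47, None, 27, 46, None, 22, 29, None, None, None, None, 28]


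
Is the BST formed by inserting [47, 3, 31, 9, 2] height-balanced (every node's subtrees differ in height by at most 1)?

Tree (level-order array): [47, 3, None, 2, 31, None, None, 9]
Definition: a tree is height-balanced if, at every node, |h(left) - h(right)| <= 1 (empty subtree has height -1).
Bottom-up per-node check:
  node 2: h_left=-1, h_right=-1, diff=0 [OK], height=0
  node 9: h_left=-1, h_right=-1, diff=0 [OK], height=0
  node 31: h_left=0, h_right=-1, diff=1 [OK], height=1
  node 3: h_left=0, h_right=1, diff=1 [OK], height=2
  node 47: h_left=2, h_right=-1, diff=3 [FAIL (|2--1|=3 > 1)], height=3
Node 47 violates the condition: |2 - -1| = 3 > 1.
Result: Not balanced


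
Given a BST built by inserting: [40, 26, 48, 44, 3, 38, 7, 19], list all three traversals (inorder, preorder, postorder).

Tree insertion order: [40, 26, 48, 44, 3, 38, 7, 19]
Tree (level-order array): [40, 26, 48, 3, 38, 44, None, None, 7, None, None, None, None, None, 19]
Inorder (L, root, R): [3, 7, 19, 26, 38, 40, 44, 48]
Preorder (root, L, R): [40, 26, 3, 7, 19, 38, 48, 44]
Postorder (L, R, root): [19, 7, 3, 38, 26, 44, 48, 40]


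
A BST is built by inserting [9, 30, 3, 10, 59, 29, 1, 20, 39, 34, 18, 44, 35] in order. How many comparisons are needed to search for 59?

Search path for 59: 9 -> 30 -> 59
Found: True
Comparisons: 3


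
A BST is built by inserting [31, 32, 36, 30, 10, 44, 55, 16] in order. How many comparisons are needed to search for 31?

Search path for 31: 31
Found: True
Comparisons: 1


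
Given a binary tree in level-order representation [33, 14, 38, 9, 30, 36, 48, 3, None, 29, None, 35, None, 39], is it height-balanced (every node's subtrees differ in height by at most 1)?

Tree (level-order array): [33, 14, 38, 9, 30, 36, 48, 3, None, 29, None, 35, None, 39]
Definition: a tree is height-balanced if, at every node, |h(left) - h(right)| <= 1 (empty subtree has height -1).
Bottom-up per-node check:
  node 3: h_left=-1, h_right=-1, diff=0 [OK], height=0
  node 9: h_left=0, h_right=-1, diff=1 [OK], height=1
  node 29: h_left=-1, h_right=-1, diff=0 [OK], height=0
  node 30: h_left=0, h_right=-1, diff=1 [OK], height=1
  node 14: h_left=1, h_right=1, diff=0 [OK], height=2
  node 35: h_left=-1, h_right=-1, diff=0 [OK], height=0
  node 36: h_left=0, h_right=-1, diff=1 [OK], height=1
  node 39: h_left=-1, h_right=-1, diff=0 [OK], height=0
  node 48: h_left=0, h_right=-1, diff=1 [OK], height=1
  node 38: h_left=1, h_right=1, diff=0 [OK], height=2
  node 33: h_left=2, h_right=2, diff=0 [OK], height=3
All nodes satisfy the balance condition.
Result: Balanced


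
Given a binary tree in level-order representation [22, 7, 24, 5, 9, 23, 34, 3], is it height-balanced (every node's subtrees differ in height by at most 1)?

Tree (level-order array): [22, 7, 24, 5, 9, 23, 34, 3]
Definition: a tree is height-balanced if, at every node, |h(left) - h(right)| <= 1 (empty subtree has height -1).
Bottom-up per-node check:
  node 3: h_left=-1, h_right=-1, diff=0 [OK], height=0
  node 5: h_left=0, h_right=-1, diff=1 [OK], height=1
  node 9: h_left=-1, h_right=-1, diff=0 [OK], height=0
  node 7: h_left=1, h_right=0, diff=1 [OK], height=2
  node 23: h_left=-1, h_right=-1, diff=0 [OK], height=0
  node 34: h_left=-1, h_right=-1, diff=0 [OK], height=0
  node 24: h_left=0, h_right=0, diff=0 [OK], height=1
  node 22: h_left=2, h_right=1, diff=1 [OK], height=3
All nodes satisfy the balance condition.
Result: Balanced


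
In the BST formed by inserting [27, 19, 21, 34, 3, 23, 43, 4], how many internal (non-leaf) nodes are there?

Tree built from: [27, 19, 21, 34, 3, 23, 43, 4]
Tree (level-order array): [27, 19, 34, 3, 21, None, 43, None, 4, None, 23]
Rule: An internal node has at least one child.
Per-node child counts:
  node 27: 2 child(ren)
  node 19: 2 child(ren)
  node 3: 1 child(ren)
  node 4: 0 child(ren)
  node 21: 1 child(ren)
  node 23: 0 child(ren)
  node 34: 1 child(ren)
  node 43: 0 child(ren)
Matching nodes: [27, 19, 3, 21, 34]
Count of internal (non-leaf) nodes: 5


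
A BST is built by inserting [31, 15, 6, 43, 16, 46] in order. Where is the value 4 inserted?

Starting tree (level order): [31, 15, 43, 6, 16, None, 46]
Insertion path: 31 -> 15 -> 6
Result: insert 4 as left child of 6
Final tree (level order): [31, 15, 43, 6, 16, None, 46, 4]


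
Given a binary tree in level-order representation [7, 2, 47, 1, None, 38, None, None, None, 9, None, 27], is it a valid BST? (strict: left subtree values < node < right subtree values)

Level-order array: [7, 2, 47, 1, None, 38, None, None, None, 9, None, 27]
Validate using subtree bounds (lo, hi): at each node, require lo < value < hi,
then recurse left with hi=value and right with lo=value.
Preorder trace (stopping at first violation):
  at node 7 with bounds (-inf, +inf): OK
  at node 2 with bounds (-inf, 7): OK
  at node 1 with bounds (-inf, 2): OK
  at node 47 with bounds (7, +inf): OK
  at node 38 with bounds (7, 47): OK
  at node 9 with bounds (7, 38): OK
  at node 27 with bounds (7, 9): VIOLATION
Node 27 violates its bound: not (7 < 27 < 9).
Result: Not a valid BST


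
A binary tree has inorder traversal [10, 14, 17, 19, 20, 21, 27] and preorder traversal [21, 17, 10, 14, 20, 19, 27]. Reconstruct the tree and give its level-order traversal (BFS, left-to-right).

Inorder:  [10, 14, 17, 19, 20, 21, 27]
Preorder: [21, 17, 10, 14, 20, 19, 27]
Algorithm: preorder visits root first, so consume preorder in order;
for each root, split the current inorder slice at that value into
left-subtree inorder and right-subtree inorder, then recurse.
Recursive splits:
  root=21; inorder splits into left=[10, 14, 17, 19, 20], right=[27]
  root=17; inorder splits into left=[10, 14], right=[19, 20]
  root=10; inorder splits into left=[], right=[14]
  root=14; inorder splits into left=[], right=[]
  root=20; inorder splits into left=[19], right=[]
  root=19; inorder splits into left=[], right=[]
  root=27; inorder splits into left=[], right=[]
Reconstructed level-order: [21, 17, 27, 10, 20, 14, 19]


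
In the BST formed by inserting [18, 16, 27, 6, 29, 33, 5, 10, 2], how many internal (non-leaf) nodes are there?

Tree built from: [18, 16, 27, 6, 29, 33, 5, 10, 2]
Tree (level-order array): [18, 16, 27, 6, None, None, 29, 5, 10, None, 33, 2]
Rule: An internal node has at least one child.
Per-node child counts:
  node 18: 2 child(ren)
  node 16: 1 child(ren)
  node 6: 2 child(ren)
  node 5: 1 child(ren)
  node 2: 0 child(ren)
  node 10: 0 child(ren)
  node 27: 1 child(ren)
  node 29: 1 child(ren)
  node 33: 0 child(ren)
Matching nodes: [18, 16, 6, 5, 27, 29]
Count of internal (non-leaf) nodes: 6


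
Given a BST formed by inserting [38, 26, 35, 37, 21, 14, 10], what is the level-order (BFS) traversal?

Tree insertion order: [38, 26, 35, 37, 21, 14, 10]
Tree (level-order array): [38, 26, None, 21, 35, 14, None, None, 37, 10]
BFS from the root, enqueuing left then right child of each popped node:
  queue [38] -> pop 38, enqueue [26], visited so far: [38]
  queue [26] -> pop 26, enqueue [21, 35], visited so far: [38, 26]
  queue [21, 35] -> pop 21, enqueue [14], visited so far: [38, 26, 21]
  queue [35, 14] -> pop 35, enqueue [37], visited so far: [38, 26, 21, 35]
  queue [14, 37] -> pop 14, enqueue [10], visited so far: [38, 26, 21, 35, 14]
  queue [37, 10] -> pop 37, enqueue [none], visited so far: [38, 26, 21, 35, 14, 37]
  queue [10] -> pop 10, enqueue [none], visited so far: [38, 26, 21, 35, 14, 37, 10]
Result: [38, 26, 21, 35, 14, 37, 10]


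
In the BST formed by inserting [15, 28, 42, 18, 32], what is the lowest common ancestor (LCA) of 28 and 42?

Tree insertion order: [15, 28, 42, 18, 32]
Tree (level-order array): [15, None, 28, 18, 42, None, None, 32]
In a BST, the LCA of p=28, q=42 is the first node v on the
root-to-leaf path with p <= v <= q (go left if both < v, right if both > v).
Walk from root:
  at 15: both 28 and 42 > 15, go right
  at 28: 28 <= 28 <= 42, this is the LCA
LCA = 28


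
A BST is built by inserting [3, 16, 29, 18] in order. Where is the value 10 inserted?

Starting tree (level order): [3, None, 16, None, 29, 18]
Insertion path: 3 -> 16
Result: insert 10 as left child of 16
Final tree (level order): [3, None, 16, 10, 29, None, None, 18]


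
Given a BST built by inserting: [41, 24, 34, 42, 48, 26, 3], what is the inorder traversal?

Tree insertion order: [41, 24, 34, 42, 48, 26, 3]
Tree (level-order array): [41, 24, 42, 3, 34, None, 48, None, None, 26]
Inorder traversal: [3, 24, 26, 34, 41, 42, 48]


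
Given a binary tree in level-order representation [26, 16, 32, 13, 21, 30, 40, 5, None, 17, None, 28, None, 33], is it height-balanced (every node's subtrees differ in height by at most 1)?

Tree (level-order array): [26, 16, 32, 13, 21, 30, 40, 5, None, 17, None, 28, None, 33]
Definition: a tree is height-balanced if, at every node, |h(left) - h(right)| <= 1 (empty subtree has height -1).
Bottom-up per-node check:
  node 5: h_left=-1, h_right=-1, diff=0 [OK], height=0
  node 13: h_left=0, h_right=-1, diff=1 [OK], height=1
  node 17: h_left=-1, h_right=-1, diff=0 [OK], height=0
  node 21: h_left=0, h_right=-1, diff=1 [OK], height=1
  node 16: h_left=1, h_right=1, diff=0 [OK], height=2
  node 28: h_left=-1, h_right=-1, diff=0 [OK], height=0
  node 30: h_left=0, h_right=-1, diff=1 [OK], height=1
  node 33: h_left=-1, h_right=-1, diff=0 [OK], height=0
  node 40: h_left=0, h_right=-1, diff=1 [OK], height=1
  node 32: h_left=1, h_right=1, diff=0 [OK], height=2
  node 26: h_left=2, h_right=2, diff=0 [OK], height=3
All nodes satisfy the balance condition.
Result: Balanced


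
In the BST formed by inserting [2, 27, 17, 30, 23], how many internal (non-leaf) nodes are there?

Tree built from: [2, 27, 17, 30, 23]
Tree (level-order array): [2, None, 27, 17, 30, None, 23]
Rule: An internal node has at least one child.
Per-node child counts:
  node 2: 1 child(ren)
  node 27: 2 child(ren)
  node 17: 1 child(ren)
  node 23: 0 child(ren)
  node 30: 0 child(ren)
Matching nodes: [2, 27, 17]
Count of internal (non-leaf) nodes: 3


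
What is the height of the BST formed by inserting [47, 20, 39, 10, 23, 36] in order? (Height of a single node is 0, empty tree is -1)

Insertion order: [47, 20, 39, 10, 23, 36]
Tree (level-order array): [47, 20, None, 10, 39, None, None, 23, None, None, 36]
Compute height bottom-up (empty subtree = -1):
  height(10) = 1 + max(-1, -1) = 0
  height(36) = 1 + max(-1, -1) = 0
  height(23) = 1 + max(-1, 0) = 1
  height(39) = 1 + max(1, -1) = 2
  height(20) = 1 + max(0, 2) = 3
  height(47) = 1 + max(3, -1) = 4
Height = 4


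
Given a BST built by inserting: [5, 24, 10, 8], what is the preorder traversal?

Tree insertion order: [5, 24, 10, 8]
Tree (level-order array): [5, None, 24, 10, None, 8]
Preorder traversal: [5, 24, 10, 8]


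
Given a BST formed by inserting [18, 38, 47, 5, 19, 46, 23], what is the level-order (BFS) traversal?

Tree insertion order: [18, 38, 47, 5, 19, 46, 23]
Tree (level-order array): [18, 5, 38, None, None, 19, 47, None, 23, 46]
BFS from the root, enqueuing left then right child of each popped node:
  queue [18] -> pop 18, enqueue [5, 38], visited so far: [18]
  queue [5, 38] -> pop 5, enqueue [none], visited so far: [18, 5]
  queue [38] -> pop 38, enqueue [19, 47], visited so far: [18, 5, 38]
  queue [19, 47] -> pop 19, enqueue [23], visited so far: [18, 5, 38, 19]
  queue [47, 23] -> pop 47, enqueue [46], visited so far: [18, 5, 38, 19, 47]
  queue [23, 46] -> pop 23, enqueue [none], visited so far: [18, 5, 38, 19, 47, 23]
  queue [46] -> pop 46, enqueue [none], visited so far: [18, 5, 38, 19, 47, 23, 46]
Result: [18, 5, 38, 19, 47, 23, 46]


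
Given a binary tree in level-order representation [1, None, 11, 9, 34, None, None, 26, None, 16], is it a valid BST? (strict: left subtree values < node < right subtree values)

Level-order array: [1, None, 11, 9, 34, None, None, 26, None, 16]
Validate using subtree bounds (lo, hi): at each node, require lo < value < hi,
then recurse left with hi=value and right with lo=value.
Preorder trace (stopping at first violation):
  at node 1 with bounds (-inf, +inf): OK
  at node 11 with bounds (1, +inf): OK
  at node 9 with bounds (1, 11): OK
  at node 34 with bounds (11, +inf): OK
  at node 26 with bounds (11, 34): OK
  at node 16 with bounds (11, 26): OK
No violation found at any node.
Result: Valid BST


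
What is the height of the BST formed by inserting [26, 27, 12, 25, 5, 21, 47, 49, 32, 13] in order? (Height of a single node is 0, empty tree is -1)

Insertion order: [26, 27, 12, 25, 5, 21, 47, 49, 32, 13]
Tree (level-order array): [26, 12, 27, 5, 25, None, 47, None, None, 21, None, 32, 49, 13]
Compute height bottom-up (empty subtree = -1):
  height(5) = 1 + max(-1, -1) = 0
  height(13) = 1 + max(-1, -1) = 0
  height(21) = 1 + max(0, -1) = 1
  height(25) = 1 + max(1, -1) = 2
  height(12) = 1 + max(0, 2) = 3
  height(32) = 1 + max(-1, -1) = 0
  height(49) = 1 + max(-1, -1) = 0
  height(47) = 1 + max(0, 0) = 1
  height(27) = 1 + max(-1, 1) = 2
  height(26) = 1 + max(3, 2) = 4
Height = 4


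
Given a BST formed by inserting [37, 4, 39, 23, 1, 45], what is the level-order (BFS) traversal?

Tree insertion order: [37, 4, 39, 23, 1, 45]
Tree (level-order array): [37, 4, 39, 1, 23, None, 45]
BFS from the root, enqueuing left then right child of each popped node:
  queue [37] -> pop 37, enqueue [4, 39], visited so far: [37]
  queue [4, 39] -> pop 4, enqueue [1, 23], visited so far: [37, 4]
  queue [39, 1, 23] -> pop 39, enqueue [45], visited so far: [37, 4, 39]
  queue [1, 23, 45] -> pop 1, enqueue [none], visited so far: [37, 4, 39, 1]
  queue [23, 45] -> pop 23, enqueue [none], visited so far: [37, 4, 39, 1, 23]
  queue [45] -> pop 45, enqueue [none], visited so far: [37, 4, 39, 1, 23, 45]
Result: [37, 4, 39, 1, 23, 45]


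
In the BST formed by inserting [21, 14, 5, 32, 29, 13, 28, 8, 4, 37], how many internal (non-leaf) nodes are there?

Tree built from: [21, 14, 5, 32, 29, 13, 28, 8, 4, 37]
Tree (level-order array): [21, 14, 32, 5, None, 29, 37, 4, 13, 28, None, None, None, None, None, 8]
Rule: An internal node has at least one child.
Per-node child counts:
  node 21: 2 child(ren)
  node 14: 1 child(ren)
  node 5: 2 child(ren)
  node 4: 0 child(ren)
  node 13: 1 child(ren)
  node 8: 0 child(ren)
  node 32: 2 child(ren)
  node 29: 1 child(ren)
  node 28: 0 child(ren)
  node 37: 0 child(ren)
Matching nodes: [21, 14, 5, 13, 32, 29]
Count of internal (non-leaf) nodes: 6


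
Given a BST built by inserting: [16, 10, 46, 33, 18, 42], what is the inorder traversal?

Tree insertion order: [16, 10, 46, 33, 18, 42]
Tree (level-order array): [16, 10, 46, None, None, 33, None, 18, 42]
Inorder traversal: [10, 16, 18, 33, 42, 46]


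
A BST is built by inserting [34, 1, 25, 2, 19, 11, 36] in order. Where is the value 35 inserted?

Starting tree (level order): [34, 1, 36, None, 25, None, None, 2, None, None, 19, 11]
Insertion path: 34 -> 36
Result: insert 35 as left child of 36
Final tree (level order): [34, 1, 36, None, 25, 35, None, 2, None, None, None, None, 19, 11]


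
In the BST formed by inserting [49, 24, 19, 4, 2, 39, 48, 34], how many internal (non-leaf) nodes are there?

Tree built from: [49, 24, 19, 4, 2, 39, 48, 34]
Tree (level-order array): [49, 24, None, 19, 39, 4, None, 34, 48, 2]
Rule: An internal node has at least one child.
Per-node child counts:
  node 49: 1 child(ren)
  node 24: 2 child(ren)
  node 19: 1 child(ren)
  node 4: 1 child(ren)
  node 2: 0 child(ren)
  node 39: 2 child(ren)
  node 34: 0 child(ren)
  node 48: 0 child(ren)
Matching nodes: [49, 24, 19, 4, 39]
Count of internal (non-leaf) nodes: 5


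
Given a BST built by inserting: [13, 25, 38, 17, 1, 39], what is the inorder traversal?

Tree insertion order: [13, 25, 38, 17, 1, 39]
Tree (level-order array): [13, 1, 25, None, None, 17, 38, None, None, None, 39]
Inorder traversal: [1, 13, 17, 25, 38, 39]


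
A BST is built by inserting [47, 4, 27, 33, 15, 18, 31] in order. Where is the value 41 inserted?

Starting tree (level order): [47, 4, None, None, 27, 15, 33, None, 18, 31]
Insertion path: 47 -> 4 -> 27 -> 33
Result: insert 41 as right child of 33
Final tree (level order): [47, 4, None, None, 27, 15, 33, None, 18, 31, 41]


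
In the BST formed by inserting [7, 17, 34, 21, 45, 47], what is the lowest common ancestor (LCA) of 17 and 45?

Tree insertion order: [7, 17, 34, 21, 45, 47]
Tree (level-order array): [7, None, 17, None, 34, 21, 45, None, None, None, 47]
In a BST, the LCA of p=17, q=45 is the first node v on the
root-to-leaf path with p <= v <= q (go left if both < v, right if both > v).
Walk from root:
  at 7: both 17 and 45 > 7, go right
  at 17: 17 <= 17 <= 45, this is the LCA
LCA = 17


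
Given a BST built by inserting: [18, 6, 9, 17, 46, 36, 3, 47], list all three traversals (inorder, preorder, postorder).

Tree insertion order: [18, 6, 9, 17, 46, 36, 3, 47]
Tree (level-order array): [18, 6, 46, 3, 9, 36, 47, None, None, None, 17]
Inorder (L, root, R): [3, 6, 9, 17, 18, 36, 46, 47]
Preorder (root, L, R): [18, 6, 3, 9, 17, 46, 36, 47]
Postorder (L, R, root): [3, 17, 9, 6, 36, 47, 46, 18]


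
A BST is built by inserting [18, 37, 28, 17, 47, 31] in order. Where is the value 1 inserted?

Starting tree (level order): [18, 17, 37, None, None, 28, 47, None, 31]
Insertion path: 18 -> 17
Result: insert 1 as left child of 17
Final tree (level order): [18, 17, 37, 1, None, 28, 47, None, None, None, 31]


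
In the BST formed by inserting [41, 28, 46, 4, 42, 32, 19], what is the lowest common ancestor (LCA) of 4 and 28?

Tree insertion order: [41, 28, 46, 4, 42, 32, 19]
Tree (level-order array): [41, 28, 46, 4, 32, 42, None, None, 19]
In a BST, the LCA of p=4, q=28 is the first node v on the
root-to-leaf path with p <= v <= q (go left if both < v, right if both > v).
Walk from root:
  at 41: both 4 and 28 < 41, go left
  at 28: 4 <= 28 <= 28, this is the LCA
LCA = 28


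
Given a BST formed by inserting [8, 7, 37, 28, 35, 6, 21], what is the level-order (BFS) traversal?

Tree insertion order: [8, 7, 37, 28, 35, 6, 21]
Tree (level-order array): [8, 7, 37, 6, None, 28, None, None, None, 21, 35]
BFS from the root, enqueuing left then right child of each popped node:
  queue [8] -> pop 8, enqueue [7, 37], visited so far: [8]
  queue [7, 37] -> pop 7, enqueue [6], visited so far: [8, 7]
  queue [37, 6] -> pop 37, enqueue [28], visited so far: [8, 7, 37]
  queue [6, 28] -> pop 6, enqueue [none], visited so far: [8, 7, 37, 6]
  queue [28] -> pop 28, enqueue [21, 35], visited so far: [8, 7, 37, 6, 28]
  queue [21, 35] -> pop 21, enqueue [none], visited so far: [8, 7, 37, 6, 28, 21]
  queue [35] -> pop 35, enqueue [none], visited so far: [8, 7, 37, 6, 28, 21, 35]
Result: [8, 7, 37, 6, 28, 21, 35]


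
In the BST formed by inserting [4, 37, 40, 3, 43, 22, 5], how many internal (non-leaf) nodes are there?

Tree built from: [4, 37, 40, 3, 43, 22, 5]
Tree (level-order array): [4, 3, 37, None, None, 22, 40, 5, None, None, 43]
Rule: An internal node has at least one child.
Per-node child counts:
  node 4: 2 child(ren)
  node 3: 0 child(ren)
  node 37: 2 child(ren)
  node 22: 1 child(ren)
  node 5: 0 child(ren)
  node 40: 1 child(ren)
  node 43: 0 child(ren)
Matching nodes: [4, 37, 22, 40]
Count of internal (non-leaf) nodes: 4


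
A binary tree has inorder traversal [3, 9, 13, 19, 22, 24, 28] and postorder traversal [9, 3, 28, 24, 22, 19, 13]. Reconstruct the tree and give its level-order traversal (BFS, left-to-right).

Inorder:   [3, 9, 13, 19, 22, 24, 28]
Postorder: [9, 3, 28, 24, 22, 19, 13]
Algorithm: postorder visits root last, so walk postorder right-to-left;
each value is the root of the current inorder slice — split it at that
value, recurse on the right subtree first, then the left.
Recursive splits:
  root=13; inorder splits into left=[3, 9], right=[19, 22, 24, 28]
  root=19; inorder splits into left=[], right=[22, 24, 28]
  root=22; inorder splits into left=[], right=[24, 28]
  root=24; inorder splits into left=[], right=[28]
  root=28; inorder splits into left=[], right=[]
  root=3; inorder splits into left=[], right=[9]
  root=9; inorder splits into left=[], right=[]
Reconstructed level-order: [13, 3, 19, 9, 22, 24, 28]


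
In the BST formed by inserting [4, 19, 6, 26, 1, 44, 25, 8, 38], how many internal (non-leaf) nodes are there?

Tree built from: [4, 19, 6, 26, 1, 44, 25, 8, 38]
Tree (level-order array): [4, 1, 19, None, None, 6, 26, None, 8, 25, 44, None, None, None, None, 38]
Rule: An internal node has at least one child.
Per-node child counts:
  node 4: 2 child(ren)
  node 1: 0 child(ren)
  node 19: 2 child(ren)
  node 6: 1 child(ren)
  node 8: 0 child(ren)
  node 26: 2 child(ren)
  node 25: 0 child(ren)
  node 44: 1 child(ren)
  node 38: 0 child(ren)
Matching nodes: [4, 19, 6, 26, 44]
Count of internal (non-leaf) nodes: 5


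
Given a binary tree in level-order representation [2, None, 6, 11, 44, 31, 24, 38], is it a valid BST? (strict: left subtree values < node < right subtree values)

Level-order array: [2, None, 6, 11, 44, 31, 24, 38]
Validate using subtree bounds (lo, hi): at each node, require lo < value < hi,
then recurse left with hi=value and right with lo=value.
Preorder trace (stopping at first violation):
  at node 2 with bounds (-inf, +inf): OK
  at node 6 with bounds (2, +inf): OK
  at node 11 with bounds (2, 6): VIOLATION
Node 11 violates its bound: not (2 < 11 < 6).
Result: Not a valid BST


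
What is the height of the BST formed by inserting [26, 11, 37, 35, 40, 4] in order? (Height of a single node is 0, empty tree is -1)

Insertion order: [26, 11, 37, 35, 40, 4]
Tree (level-order array): [26, 11, 37, 4, None, 35, 40]
Compute height bottom-up (empty subtree = -1):
  height(4) = 1 + max(-1, -1) = 0
  height(11) = 1 + max(0, -1) = 1
  height(35) = 1 + max(-1, -1) = 0
  height(40) = 1 + max(-1, -1) = 0
  height(37) = 1 + max(0, 0) = 1
  height(26) = 1 + max(1, 1) = 2
Height = 2


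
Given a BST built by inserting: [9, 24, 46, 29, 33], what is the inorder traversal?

Tree insertion order: [9, 24, 46, 29, 33]
Tree (level-order array): [9, None, 24, None, 46, 29, None, None, 33]
Inorder traversal: [9, 24, 29, 33, 46]


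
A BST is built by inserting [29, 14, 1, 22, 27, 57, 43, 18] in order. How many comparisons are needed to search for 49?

Search path for 49: 29 -> 57 -> 43
Found: False
Comparisons: 3


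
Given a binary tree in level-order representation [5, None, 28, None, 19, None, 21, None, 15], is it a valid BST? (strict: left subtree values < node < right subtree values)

Level-order array: [5, None, 28, None, 19, None, 21, None, 15]
Validate using subtree bounds (lo, hi): at each node, require lo < value < hi,
then recurse left with hi=value and right with lo=value.
Preorder trace (stopping at first violation):
  at node 5 with bounds (-inf, +inf): OK
  at node 28 with bounds (5, +inf): OK
  at node 19 with bounds (28, +inf): VIOLATION
Node 19 violates its bound: not (28 < 19 < +inf).
Result: Not a valid BST


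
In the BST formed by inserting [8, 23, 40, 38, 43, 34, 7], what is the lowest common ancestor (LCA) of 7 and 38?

Tree insertion order: [8, 23, 40, 38, 43, 34, 7]
Tree (level-order array): [8, 7, 23, None, None, None, 40, 38, 43, 34]
In a BST, the LCA of p=7, q=38 is the first node v on the
root-to-leaf path with p <= v <= q (go left if both < v, right if both > v).
Walk from root:
  at 8: 7 <= 8 <= 38, this is the LCA
LCA = 8


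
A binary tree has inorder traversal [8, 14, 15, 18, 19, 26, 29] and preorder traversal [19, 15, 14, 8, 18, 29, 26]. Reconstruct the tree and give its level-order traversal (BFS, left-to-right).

Inorder:  [8, 14, 15, 18, 19, 26, 29]
Preorder: [19, 15, 14, 8, 18, 29, 26]
Algorithm: preorder visits root first, so consume preorder in order;
for each root, split the current inorder slice at that value into
left-subtree inorder and right-subtree inorder, then recurse.
Recursive splits:
  root=19; inorder splits into left=[8, 14, 15, 18], right=[26, 29]
  root=15; inorder splits into left=[8, 14], right=[18]
  root=14; inorder splits into left=[8], right=[]
  root=8; inorder splits into left=[], right=[]
  root=18; inorder splits into left=[], right=[]
  root=29; inorder splits into left=[26], right=[]
  root=26; inorder splits into left=[], right=[]
Reconstructed level-order: [19, 15, 29, 14, 18, 26, 8]


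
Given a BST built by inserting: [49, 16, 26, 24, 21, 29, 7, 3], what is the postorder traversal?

Tree insertion order: [49, 16, 26, 24, 21, 29, 7, 3]
Tree (level-order array): [49, 16, None, 7, 26, 3, None, 24, 29, None, None, 21]
Postorder traversal: [3, 7, 21, 24, 29, 26, 16, 49]


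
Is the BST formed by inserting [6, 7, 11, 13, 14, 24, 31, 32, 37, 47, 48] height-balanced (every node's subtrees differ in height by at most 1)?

Tree (level-order array): [6, None, 7, None, 11, None, 13, None, 14, None, 24, None, 31, None, 32, None, 37, None, 47, None, 48]
Definition: a tree is height-balanced if, at every node, |h(left) - h(right)| <= 1 (empty subtree has height -1).
Bottom-up per-node check:
  node 48: h_left=-1, h_right=-1, diff=0 [OK], height=0
  node 47: h_left=-1, h_right=0, diff=1 [OK], height=1
  node 37: h_left=-1, h_right=1, diff=2 [FAIL (|-1-1|=2 > 1)], height=2
  node 32: h_left=-1, h_right=2, diff=3 [FAIL (|-1-2|=3 > 1)], height=3
  node 31: h_left=-1, h_right=3, diff=4 [FAIL (|-1-3|=4 > 1)], height=4
  node 24: h_left=-1, h_right=4, diff=5 [FAIL (|-1-4|=5 > 1)], height=5
  node 14: h_left=-1, h_right=5, diff=6 [FAIL (|-1-5|=6 > 1)], height=6
  node 13: h_left=-1, h_right=6, diff=7 [FAIL (|-1-6|=7 > 1)], height=7
  node 11: h_left=-1, h_right=7, diff=8 [FAIL (|-1-7|=8 > 1)], height=8
  node 7: h_left=-1, h_right=8, diff=9 [FAIL (|-1-8|=9 > 1)], height=9
  node 6: h_left=-1, h_right=9, diff=10 [FAIL (|-1-9|=10 > 1)], height=10
Node 37 violates the condition: |-1 - 1| = 2 > 1.
Result: Not balanced


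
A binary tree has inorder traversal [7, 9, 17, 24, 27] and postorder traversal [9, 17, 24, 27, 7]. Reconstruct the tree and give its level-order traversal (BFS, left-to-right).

Inorder:   [7, 9, 17, 24, 27]
Postorder: [9, 17, 24, 27, 7]
Algorithm: postorder visits root last, so walk postorder right-to-left;
each value is the root of the current inorder slice — split it at that
value, recurse on the right subtree first, then the left.
Recursive splits:
  root=7; inorder splits into left=[], right=[9, 17, 24, 27]
  root=27; inorder splits into left=[9, 17, 24], right=[]
  root=24; inorder splits into left=[9, 17], right=[]
  root=17; inorder splits into left=[9], right=[]
  root=9; inorder splits into left=[], right=[]
Reconstructed level-order: [7, 27, 24, 17, 9]


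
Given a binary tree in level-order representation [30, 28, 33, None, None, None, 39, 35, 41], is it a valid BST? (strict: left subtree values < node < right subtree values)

Level-order array: [30, 28, 33, None, None, None, 39, 35, 41]
Validate using subtree bounds (lo, hi): at each node, require lo < value < hi,
then recurse left with hi=value and right with lo=value.
Preorder trace (stopping at first violation):
  at node 30 with bounds (-inf, +inf): OK
  at node 28 with bounds (-inf, 30): OK
  at node 33 with bounds (30, +inf): OK
  at node 39 with bounds (33, +inf): OK
  at node 35 with bounds (33, 39): OK
  at node 41 with bounds (39, +inf): OK
No violation found at any node.
Result: Valid BST


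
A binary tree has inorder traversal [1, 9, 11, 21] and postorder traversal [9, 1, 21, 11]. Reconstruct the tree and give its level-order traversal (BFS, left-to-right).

Inorder:   [1, 9, 11, 21]
Postorder: [9, 1, 21, 11]
Algorithm: postorder visits root last, so walk postorder right-to-left;
each value is the root of the current inorder slice — split it at that
value, recurse on the right subtree first, then the left.
Recursive splits:
  root=11; inorder splits into left=[1, 9], right=[21]
  root=21; inorder splits into left=[], right=[]
  root=1; inorder splits into left=[], right=[9]
  root=9; inorder splits into left=[], right=[]
Reconstructed level-order: [11, 1, 21, 9]


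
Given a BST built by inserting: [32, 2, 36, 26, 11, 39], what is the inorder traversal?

Tree insertion order: [32, 2, 36, 26, 11, 39]
Tree (level-order array): [32, 2, 36, None, 26, None, 39, 11]
Inorder traversal: [2, 11, 26, 32, 36, 39]


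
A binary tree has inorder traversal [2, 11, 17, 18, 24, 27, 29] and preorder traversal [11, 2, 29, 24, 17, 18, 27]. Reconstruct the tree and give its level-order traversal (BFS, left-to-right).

Inorder:  [2, 11, 17, 18, 24, 27, 29]
Preorder: [11, 2, 29, 24, 17, 18, 27]
Algorithm: preorder visits root first, so consume preorder in order;
for each root, split the current inorder slice at that value into
left-subtree inorder and right-subtree inorder, then recurse.
Recursive splits:
  root=11; inorder splits into left=[2], right=[17, 18, 24, 27, 29]
  root=2; inorder splits into left=[], right=[]
  root=29; inorder splits into left=[17, 18, 24, 27], right=[]
  root=24; inorder splits into left=[17, 18], right=[27]
  root=17; inorder splits into left=[], right=[18]
  root=18; inorder splits into left=[], right=[]
  root=27; inorder splits into left=[], right=[]
Reconstructed level-order: [11, 2, 29, 24, 17, 27, 18]


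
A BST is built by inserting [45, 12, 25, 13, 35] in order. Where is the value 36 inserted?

Starting tree (level order): [45, 12, None, None, 25, 13, 35]
Insertion path: 45 -> 12 -> 25 -> 35
Result: insert 36 as right child of 35
Final tree (level order): [45, 12, None, None, 25, 13, 35, None, None, None, 36]


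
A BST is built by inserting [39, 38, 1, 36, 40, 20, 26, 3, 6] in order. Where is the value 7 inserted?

Starting tree (level order): [39, 38, 40, 1, None, None, None, None, 36, 20, None, 3, 26, None, 6]
Insertion path: 39 -> 38 -> 1 -> 36 -> 20 -> 3 -> 6
Result: insert 7 as right child of 6
Final tree (level order): [39, 38, 40, 1, None, None, None, None, 36, 20, None, 3, 26, None, 6, None, None, None, 7]


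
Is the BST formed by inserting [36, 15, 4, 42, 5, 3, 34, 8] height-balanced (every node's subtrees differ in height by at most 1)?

Tree (level-order array): [36, 15, 42, 4, 34, None, None, 3, 5, None, None, None, None, None, 8]
Definition: a tree is height-balanced if, at every node, |h(left) - h(right)| <= 1 (empty subtree has height -1).
Bottom-up per-node check:
  node 3: h_left=-1, h_right=-1, diff=0 [OK], height=0
  node 8: h_left=-1, h_right=-1, diff=0 [OK], height=0
  node 5: h_left=-1, h_right=0, diff=1 [OK], height=1
  node 4: h_left=0, h_right=1, diff=1 [OK], height=2
  node 34: h_left=-1, h_right=-1, diff=0 [OK], height=0
  node 15: h_left=2, h_right=0, diff=2 [FAIL (|2-0|=2 > 1)], height=3
  node 42: h_left=-1, h_right=-1, diff=0 [OK], height=0
  node 36: h_left=3, h_right=0, diff=3 [FAIL (|3-0|=3 > 1)], height=4
Node 15 violates the condition: |2 - 0| = 2 > 1.
Result: Not balanced


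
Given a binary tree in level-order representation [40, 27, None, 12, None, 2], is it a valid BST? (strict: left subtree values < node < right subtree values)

Level-order array: [40, 27, None, 12, None, 2]
Validate using subtree bounds (lo, hi): at each node, require lo < value < hi,
then recurse left with hi=value and right with lo=value.
Preorder trace (stopping at first violation):
  at node 40 with bounds (-inf, +inf): OK
  at node 27 with bounds (-inf, 40): OK
  at node 12 with bounds (-inf, 27): OK
  at node 2 with bounds (-inf, 12): OK
No violation found at any node.
Result: Valid BST
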